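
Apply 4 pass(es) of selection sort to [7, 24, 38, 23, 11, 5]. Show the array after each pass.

Pass 1: Select minimum 5 at index 5, swap -> [5, 24, 38, 23, 11, 7]
Pass 2: Select minimum 7 at index 5, swap -> [5, 7, 38, 23, 11, 24]
Pass 3: Select minimum 11 at index 4, swap -> [5, 7, 11, 23, 38, 24]
Pass 4: Select minimum 23 at index 3, swap -> [5, 7, 11, 23, 38, 24]


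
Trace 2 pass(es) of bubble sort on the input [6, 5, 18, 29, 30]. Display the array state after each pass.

After pass 1: [5, 6, 18, 29, 30] (1 swaps)
After pass 2: [5, 6, 18, 29, 30] (0 swaps)
Total swaps: 1


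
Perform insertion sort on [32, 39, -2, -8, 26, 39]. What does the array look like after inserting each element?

First element 32 is already 'sorted'
Insert 39: shifted 0 elements -> [32, 39, -2, -8, 26, 39]
Insert -2: shifted 2 elements -> [-2, 32, 39, -8, 26, 39]
Insert -8: shifted 3 elements -> [-8, -2, 32, 39, 26, 39]
Insert 26: shifted 2 elements -> [-8, -2, 26, 32, 39, 39]
Insert 39: shifted 0 elements -> [-8, -2, 26, 32, 39, 39]


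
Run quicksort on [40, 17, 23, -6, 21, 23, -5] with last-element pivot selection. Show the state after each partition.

Partition 1: pivot=-5 at index 1 -> [-6, -5, 23, 40, 21, 23, 17]
Partition 2: pivot=17 at index 2 -> [-6, -5, 17, 40, 21, 23, 23]
Partition 3: pivot=23 at index 5 -> [-6, -5, 17, 21, 23, 23, 40]
Partition 4: pivot=23 at index 4 -> [-6, -5, 17, 21, 23, 23, 40]


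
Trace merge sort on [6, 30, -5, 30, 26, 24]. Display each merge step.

Divide and conquer:
  Merge [30] + [-5] -> [-5, 30]
  Merge [6] + [-5, 30] -> [-5, 6, 30]
  Merge [26] + [24] -> [24, 26]
  Merge [30] + [24, 26] -> [24, 26, 30]
  Merge [-5, 6, 30] + [24, 26, 30] -> [-5, 6, 24, 26, 30, 30]


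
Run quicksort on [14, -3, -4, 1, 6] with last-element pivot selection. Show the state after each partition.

Partition 1: pivot=6 at index 3 -> [-3, -4, 1, 6, 14]
Partition 2: pivot=1 at index 2 -> [-3, -4, 1, 6, 14]
Partition 3: pivot=-4 at index 0 -> [-4, -3, 1, 6, 14]


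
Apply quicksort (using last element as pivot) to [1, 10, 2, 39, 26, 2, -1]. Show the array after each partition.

Partition 1: pivot=-1 at index 0 -> [-1, 10, 2, 39, 26, 2, 1]
Partition 2: pivot=1 at index 1 -> [-1, 1, 2, 39, 26, 2, 10]
Partition 3: pivot=10 at index 4 -> [-1, 1, 2, 2, 10, 39, 26]
Partition 4: pivot=2 at index 3 -> [-1, 1, 2, 2, 10, 39, 26]
Partition 5: pivot=26 at index 5 -> [-1, 1, 2, 2, 10, 26, 39]


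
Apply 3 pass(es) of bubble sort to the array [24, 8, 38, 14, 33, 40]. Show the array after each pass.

After pass 1: [8, 24, 14, 33, 38, 40] (3 swaps)
After pass 2: [8, 14, 24, 33, 38, 40] (1 swaps)
After pass 3: [8, 14, 24, 33, 38, 40] (0 swaps)
Total swaps: 4


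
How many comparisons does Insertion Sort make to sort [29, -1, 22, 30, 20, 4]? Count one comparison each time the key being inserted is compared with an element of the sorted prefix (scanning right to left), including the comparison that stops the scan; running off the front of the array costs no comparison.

Insert -1: 29 > -1 (shift), reached front = 1 comparison(s) -> [-1, 29, 22, 30, 20, 4]
Insert 22: 29 > 22 (shift), -1 <= 22 (stop) = 2 comparison(s) -> [-1, 22, 29, 30, 20, 4]
Insert 30: 29 <= 30 (stop) = 1 comparison(s) -> [-1, 22, 29, 30, 20, 4]
Insert 20: 30 > 20 (shift), 29 > 20 (shift), 22 > 20 (shift), -1 <= 20 (stop) = 4 comparison(s) -> [-1, 20, 22, 29, 30, 4]
Insert 4: 30 > 4 (shift), 29 > 4 (shift), 22 > 4 (shift), 20 > 4 (shift), -1 <= 4 (stop) = 5 comparison(s) -> [-1, 4, 20, 22, 29, 30]
Total comparisons: 1 + 2 + 1 + 4 + 5 = 13


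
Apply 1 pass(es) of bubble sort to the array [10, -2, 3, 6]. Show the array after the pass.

After pass 1: [-2, 3, 6, 10] (3 swaps)
Total swaps: 3


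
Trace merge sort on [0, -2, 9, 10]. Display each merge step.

Divide and conquer:
  Merge [0] + [-2] -> [-2, 0]
  Merge [9] + [10] -> [9, 10]
  Merge [-2, 0] + [9, 10] -> [-2, 0, 9, 10]


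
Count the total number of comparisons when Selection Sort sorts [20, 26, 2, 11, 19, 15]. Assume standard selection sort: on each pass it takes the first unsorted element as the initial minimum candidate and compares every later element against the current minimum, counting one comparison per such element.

Pass 1: scan indices 1..5 for the minimum = 5 comparison(s); min is 2, place at index 0 -> [2, 26, 20, 11, 19, 15]
Pass 2: scan indices 2..5 for the minimum = 4 comparison(s); min is 11, place at index 1 -> [2, 11, 20, 26, 19, 15]
Pass 3: scan indices 3..5 for the minimum = 3 comparison(s); min is 15, place at index 2 -> [2, 11, 15, 26, 19, 20]
Pass 4: scan indices 4..5 for the minimum = 2 comparison(s); min is 19, place at index 3 -> [2, 11, 15, 19, 26, 20]
Pass 5: scan indices 5..5 for the minimum = 1 comparison(s); min is 20, place at index 4 -> [2, 11, 15, 19, 20, 26]
Selection sort always scans the whole unsorted suffix, so the count is (n-1) + (n-2) + ... + 1 = n(n-1)/2 = 6*5/2 = 15 regardless of the input order.
Total comparisons: 5 + 4 + 3 + 2 + 1 = 15


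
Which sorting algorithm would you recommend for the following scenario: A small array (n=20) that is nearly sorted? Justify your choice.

Best choice: Insertion sort
Reason: Insertion sort is O(n) for nearly sorted arrays and has low overhead


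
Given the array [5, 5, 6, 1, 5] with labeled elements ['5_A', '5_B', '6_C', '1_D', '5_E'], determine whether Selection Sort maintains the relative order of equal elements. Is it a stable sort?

Trace Selection Sort on the labeled array (the key is the number; the letter only tracks identity):
  Pass 1: minimum of unsorted part is 1_D at index 3; swap it with 5_A at index 0 -> [1_D, 5_B, 6_C, 5_A, 5_E]
  Pass 2: minimum 5_B is already at index 1; no swap -> [1_D, 5_B, 6_C, 5_A, 5_E]
  Pass 3: minimum of unsorted part is 5_A at index 3; swap it with 6_C at index 2 -> [1_D, 5_B, 5_A, 6_C, 5_E]
  Pass 4: minimum of unsorted part is 5_E at index 4; swap it with 6_C at index 3 -> [1_D, 5_B, 5_A, 5_E, 6_C]
Final order: [1_D, 5_B, 5_A, 5_E, 6_C]
Equal keys:
  value 5: originally 5_A, 5_B, 5_E; after sorting 5_B, 5_A, 5_E -> order changed
Equal keys were reordered, so Selection Sort is not stable: the long-range swap that moves the minimum into place can carry an element past an equal key. (One such input is enough; an unstable sort may happen to preserve order on other inputs, but it gives no guarantee.)
Answer: Not stable


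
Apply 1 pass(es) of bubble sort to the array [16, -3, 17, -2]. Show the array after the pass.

After pass 1: [-3, 16, -2, 17] (2 swaps)
Total swaps: 2


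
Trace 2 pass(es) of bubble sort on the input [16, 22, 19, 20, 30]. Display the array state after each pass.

After pass 1: [16, 19, 20, 22, 30] (2 swaps)
After pass 2: [16, 19, 20, 22, 30] (0 swaps)
Total swaps: 2


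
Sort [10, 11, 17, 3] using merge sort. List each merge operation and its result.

Divide and conquer:
  Merge [10] + [11] -> [10, 11]
  Merge [17] + [3] -> [3, 17]
  Merge [10, 11] + [3, 17] -> [3, 10, 11, 17]


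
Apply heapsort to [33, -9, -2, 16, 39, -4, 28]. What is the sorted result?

Build heap: [39, 33, 28, 16, -9, -4, -2]
Extract 39: [33, 16, 28, -2, -9, -4, 39]
Extract 33: [28, 16, -4, -2, -9, 33, 39]
Extract 28: [16, -2, -4, -9, 28, 33, 39]
Extract 16: [-2, -9, -4, 16, 28, 33, 39]
Extract -2: [-4, -9, -2, 16, 28, 33, 39]
Extract -4: [-9, -4, -2, 16, 28, 33, 39]


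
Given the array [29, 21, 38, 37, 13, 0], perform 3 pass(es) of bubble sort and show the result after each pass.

After pass 1: [21, 29, 37, 13, 0, 38] (4 swaps)
After pass 2: [21, 29, 13, 0, 37, 38] (2 swaps)
After pass 3: [21, 13, 0, 29, 37, 38] (2 swaps)
Total swaps: 8


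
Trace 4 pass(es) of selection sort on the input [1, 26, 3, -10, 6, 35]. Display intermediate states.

Pass 1: Select minimum -10 at index 3, swap -> [-10, 26, 3, 1, 6, 35]
Pass 2: Select minimum 1 at index 3, swap -> [-10, 1, 3, 26, 6, 35]
Pass 3: Select minimum 3 at index 2, swap -> [-10, 1, 3, 26, 6, 35]
Pass 4: Select minimum 6 at index 4, swap -> [-10, 1, 3, 6, 26, 35]


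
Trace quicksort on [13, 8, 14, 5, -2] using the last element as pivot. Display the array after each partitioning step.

Partition 1: pivot=-2 at index 0 -> [-2, 8, 14, 5, 13]
Partition 2: pivot=13 at index 3 -> [-2, 8, 5, 13, 14]
Partition 3: pivot=5 at index 1 -> [-2, 5, 8, 13, 14]


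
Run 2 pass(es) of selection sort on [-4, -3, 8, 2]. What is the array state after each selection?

Pass 1: Select minimum -4 at index 0, swap -> [-4, -3, 8, 2]
Pass 2: Select minimum -3 at index 1, swap -> [-4, -3, 8, 2]


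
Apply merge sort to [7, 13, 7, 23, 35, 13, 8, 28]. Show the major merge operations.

Divide and conquer:
  Merge [7] + [13] -> [7, 13]
  Merge [7] + [23] -> [7, 23]
  Merge [7, 13] + [7, 23] -> [7, 7, 13, 23]
  Merge [35] + [13] -> [13, 35]
  Merge [8] + [28] -> [8, 28]
  Merge [13, 35] + [8, 28] -> [8, 13, 28, 35]
  Merge [7, 7, 13, 23] + [8, 13, 28, 35] -> [7, 7, 8, 13, 13, 23, 28, 35]


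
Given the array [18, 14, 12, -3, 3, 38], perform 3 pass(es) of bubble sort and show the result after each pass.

After pass 1: [14, 12, -3, 3, 18, 38] (4 swaps)
After pass 2: [12, -3, 3, 14, 18, 38] (3 swaps)
After pass 3: [-3, 3, 12, 14, 18, 38] (2 swaps)
Total swaps: 9


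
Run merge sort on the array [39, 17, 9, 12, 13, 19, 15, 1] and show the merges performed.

Divide and conquer:
  Merge [39] + [17] -> [17, 39]
  Merge [9] + [12] -> [9, 12]
  Merge [17, 39] + [9, 12] -> [9, 12, 17, 39]
  Merge [13] + [19] -> [13, 19]
  Merge [15] + [1] -> [1, 15]
  Merge [13, 19] + [1, 15] -> [1, 13, 15, 19]
  Merge [9, 12, 17, 39] + [1, 13, 15, 19] -> [1, 9, 12, 13, 15, 17, 19, 39]


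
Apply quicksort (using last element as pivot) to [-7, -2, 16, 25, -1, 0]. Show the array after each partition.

Partition 1: pivot=0 at index 3 -> [-7, -2, -1, 0, 16, 25]
Partition 2: pivot=-1 at index 2 -> [-7, -2, -1, 0, 16, 25]
Partition 3: pivot=-2 at index 1 -> [-7, -2, -1, 0, 16, 25]
Partition 4: pivot=25 at index 5 -> [-7, -2, -1, 0, 16, 25]


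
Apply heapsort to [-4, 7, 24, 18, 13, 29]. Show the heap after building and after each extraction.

Build heap: [29, 18, 24, 7, 13, -4]
Extract 29: [24, 18, -4, 7, 13, 29]
Extract 24: [18, 13, -4, 7, 24, 29]
Extract 18: [13, 7, -4, 18, 24, 29]
Extract 13: [7, -4, 13, 18, 24, 29]
Extract 7: [-4, 7, 13, 18, 24, 29]


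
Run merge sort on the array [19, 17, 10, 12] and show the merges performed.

Divide and conquer:
  Merge [19] + [17] -> [17, 19]
  Merge [10] + [12] -> [10, 12]
  Merge [17, 19] + [10, 12] -> [10, 12, 17, 19]


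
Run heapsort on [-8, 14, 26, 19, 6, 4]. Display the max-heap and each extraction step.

Build heap: [26, 19, 4, 14, 6, -8]
Extract 26: [19, 14, 4, -8, 6, 26]
Extract 19: [14, 6, 4, -8, 19, 26]
Extract 14: [6, -8, 4, 14, 19, 26]
Extract 6: [4, -8, 6, 14, 19, 26]
Extract 4: [-8, 4, 6, 14, 19, 26]


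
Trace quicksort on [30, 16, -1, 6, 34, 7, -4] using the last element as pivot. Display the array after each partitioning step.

Partition 1: pivot=-4 at index 0 -> [-4, 16, -1, 6, 34, 7, 30]
Partition 2: pivot=30 at index 5 -> [-4, 16, -1, 6, 7, 30, 34]
Partition 3: pivot=7 at index 3 -> [-4, -1, 6, 7, 16, 30, 34]
Partition 4: pivot=6 at index 2 -> [-4, -1, 6, 7, 16, 30, 34]


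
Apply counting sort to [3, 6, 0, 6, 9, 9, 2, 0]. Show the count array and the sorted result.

Count array: [2, 0, 1, 1, 0, 0, 2, 0, 0, 2]
(count[i] = number of elements equal to i)
Cumulative count: [2, 2, 3, 4, 4, 4, 6, 6, 6, 8]
Sorted: [0, 0, 2, 3, 6, 6, 9, 9]


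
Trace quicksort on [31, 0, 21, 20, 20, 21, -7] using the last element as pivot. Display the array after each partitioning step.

Partition 1: pivot=-7 at index 0 -> [-7, 0, 21, 20, 20, 21, 31]
Partition 2: pivot=31 at index 6 -> [-7, 0, 21, 20, 20, 21, 31]
Partition 3: pivot=21 at index 5 -> [-7, 0, 21, 20, 20, 21, 31]
Partition 4: pivot=20 at index 3 -> [-7, 0, 20, 20, 21, 21, 31]
Partition 5: pivot=20 at index 2 -> [-7, 0, 20, 20, 21, 21, 31]


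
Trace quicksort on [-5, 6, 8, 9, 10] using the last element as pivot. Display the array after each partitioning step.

Partition 1: pivot=10 at index 4 -> [-5, 6, 8, 9, 10]
Partition 2: pivot=9 at index 3 -> [-5, 6, 8, 9, 10]
Partition 3: pivot=8 at index 2 -> [-5, 6, 8, 9, 10]
Partition 4: pivot=6 at index 1 -> [-5, 6, 8, 9, 10]


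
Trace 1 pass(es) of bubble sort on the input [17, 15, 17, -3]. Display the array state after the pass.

After pass 1: [15, 17, -3, 17] (2 swaps)
Total swaps: 2


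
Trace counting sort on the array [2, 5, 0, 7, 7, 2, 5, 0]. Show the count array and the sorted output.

Count array: [2, 0, 2, 0, 0, 2, 0, 2]
(count[i] = number of elements equal to i)
Cumulative count: [2, 2, 4, 4, 4, 6, 6, 8]
Sorted: [0, 0, 2, 2, 5, 5, 7, 7]


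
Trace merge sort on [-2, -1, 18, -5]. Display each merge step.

Divide and conquer:
  Merge [-2] + [-1] -> [-2, -1]
  Merge [18] + [-5] -> [-5, 18]
  Merge [-2, -1] + [-5, 18] -> [-5, -2, -1, 18]


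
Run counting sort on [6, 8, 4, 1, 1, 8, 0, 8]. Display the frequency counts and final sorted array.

Count array: [1, 2, 0, 0, 1, 0, 1, 0, 3]
(count[i] = number of elements equal to i)
Cumulative count: [1, 3, 3, 3, 4, 4, 5, 5, 8]
Sorted: [0, 1, 1, 4, 6, 8, 8, 8]


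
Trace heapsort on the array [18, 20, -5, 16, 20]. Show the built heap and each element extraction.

Build heap: [20, 20, -5, 16, 18]
Extract 20: [20, 18, -5, 16, 20]
Extract 20: [18, 16, -5, 20, 20]
Extract 18: [16, -5, 18, 20, 20]
Extract 16: [-5, 16, 18, 20, 20]


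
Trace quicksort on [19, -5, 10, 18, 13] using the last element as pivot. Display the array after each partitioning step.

Partition 1: pivot=13 at index 2 -> [-5, 10, 13, 18, 19]
Partition 2: pivot=10 at index 1 -> [-5, 10, 13, 18, 19]
Partition 3: pivot=19 at index 4 -> [-5, 10, 13, 18, 19]


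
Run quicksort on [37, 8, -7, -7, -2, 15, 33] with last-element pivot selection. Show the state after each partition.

Partition 1: pivot=33 at index 5 -> [8, -7, -7, -2, 15, 33, 37]
Partition 2: pivot=15 at index 4 -> [8, -7, -7, -2, 15, 33, 37]
Partition 3: pivot=-2 at index 2 -> [-7, -7, -2, 8, 15, 33, 37]
Partition 4: pivot=-7 at index 1 -> [-7, -7, -2, 8, 15, 33, 37]


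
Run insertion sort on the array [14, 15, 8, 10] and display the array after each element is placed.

First element 14 is already 'sorted'
Insert 15: shifted 0 elements -> [14, 15, 8, 10]
Insert 8: shifted 2 elements -> [8, 14, 15, 10]
Insert 10: shifted 2 elements -> [8, 10, 14, 15]


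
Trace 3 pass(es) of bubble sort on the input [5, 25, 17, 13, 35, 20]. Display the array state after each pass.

After pass 1: [5, 17, 13, 25, 20, 35] (3 swaps)
After pass 2: [5, 13, 17, 20, 25, 35] (2 swaps)
After pass 3: [5, 13, 17, 20, 25, 35] (0 swaps)
Total swaps: 5


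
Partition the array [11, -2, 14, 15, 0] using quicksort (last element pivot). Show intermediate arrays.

Partition 1: pivot=0 at index 1 -> [-2, 0, 14, 15, 11]
Partition 2: pivot=11 at index 2 -> [-2, 0, 11, 15, 14]
Partition 3: pivot=14 at index 3 -> [-2, 0, 11, 14, 15]


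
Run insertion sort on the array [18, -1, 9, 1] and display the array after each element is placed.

First element 18 is already 'sorted'
Insert -1: shifted 1 elements -> [-1, 18, 9, 1]
Insert 9: shifted 1 elements -> [-1, 9, 18, 1]
Insert 1: shifted 2 elements -> [-1, 1, 9, 18]


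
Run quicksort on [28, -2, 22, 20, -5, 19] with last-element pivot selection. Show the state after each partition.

Partition 1: pivot=19 at index 2 -> [-2, -5, 19, 20, 28, 22]
Partition 2: pivot=-5 at index 0 -> [-5, -2, 19, 20, 28, 22]
Partition 3: pivot=22 at index 4 -> [-5, -2, 19, 20, 22, 28]


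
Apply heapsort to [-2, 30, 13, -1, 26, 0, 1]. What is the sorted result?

Build heap: [30, 26, 13, -1, -2, 0, 1]
Extract 30: [26, 1, 13, -1, -2, 0, 30]
Extract 26: [13, 1, 0, -1, -2, 26, 30]
Extract 13: [1, -1, 0, -2, 13, 26, 30]
Extract 1: [0, -1, -2, 1, 13, 26, 30]
Extract 0: [-1, -2, 0, 1, 13, 26, 30]
Extract -1: [-2, -1, 0, 1, 13, 26, 30]


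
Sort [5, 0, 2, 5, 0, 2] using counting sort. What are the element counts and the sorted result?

Count array: [2, 0, 2, 0, 0, 2]
(count[i] = number of elements equal to i)
Cumulative count: [2, 2, 4, 4, 4, 6]
Sorted: [0, 0, 2, 2, 5, 5]


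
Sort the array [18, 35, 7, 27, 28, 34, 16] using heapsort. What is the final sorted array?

Build heap: [35, 28, 34, 27, 18, 7, 16]
Extract 35: [34, 28, 16, 27, 18, 7, 35]
Extract 34: [28, 27, 16, 7, 18, 34, 35]
Extract 28: [27, 18, 16, 7, 28, 34, 35]
Extract 27: [18, 7, 16, 27, 28, 34, 35]
Extract 18: [16, 7, 18, 27, 28, 34, 35]
Extract 16: [7, 16, 18, 27, 28, 34, 35]


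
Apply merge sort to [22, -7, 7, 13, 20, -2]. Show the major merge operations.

Divide and conquer:
  Merge [-7] + [7] -> [-7, 7]
  Merge [22] + [-7, 7] -> [-7, 7, 22]
  Merge [20] + [-2] -> [-2, 20]
  Merge [13] + [-2, 20] -> [-2, 13, 20]
  Merge [-7, 7, 22] + [-2, 13, 20] -> [-7, -2, 7, 13, 20, 22]


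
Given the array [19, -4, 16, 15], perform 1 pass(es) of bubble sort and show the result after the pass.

After pass 1: [-4, 16, 15, 19] (3 swaps)
Total swaps: 3


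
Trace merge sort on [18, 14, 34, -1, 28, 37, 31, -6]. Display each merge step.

Divide and conquer:
  Merge [18] + [14] -> [14, 18]
  Merge [34] + [-1] -> [-1, 34]
  Merge [14, 18] + [-1, 34] -> [-1, 14, 18, 34]
  Merge [28] + [37] -> [28, 37]
  Merge [31] + [-6] -> [-6, 31]
  Merge [28, 37] + [-6, 31] -> [-6, 28, 31, 37]
  Merge [-1, 14, 18, 34] + [-6, 28, 31, 37] -> [-6, -1, 14, 18, 28, 31, 34, 37]


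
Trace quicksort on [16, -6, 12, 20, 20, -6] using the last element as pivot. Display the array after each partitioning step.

Partition 1: pivot=-6 at index 1 -> [-6, -6, 12, 20, 20, 16]
Partition 2: pivot=16 at index 3 -> [-6, -6, 12, 16, 20, 20]
Partition 3: pivot=20 at index 5 -> [-6, -6, 12, 16, 20, 20]


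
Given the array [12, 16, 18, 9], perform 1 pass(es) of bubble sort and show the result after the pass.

After pass 1: [12, 16, 9, 18] (1 swaps)
Total swaps: 1


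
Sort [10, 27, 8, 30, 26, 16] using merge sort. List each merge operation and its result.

Divide and conquer:
  Merge [27] + [8] -> [8, 27]
  Merge [10] + [8, 27] -> [8, 10, 27]
  Merge [26] + [16] -> [16, 26]
  Merge [30] + [16, 26] -> [16, 26, 30]
  Merge [8, 10, 27] + [16, 26, 30] -> [8, 10, 16, 26, 27, 30]


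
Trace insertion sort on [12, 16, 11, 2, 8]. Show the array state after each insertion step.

First element 12 is already 'sorted'
Insert 16: shifted 0 elements -> [12, 16, 11, 2, 8]
Insert 11: shifted 2 elements -> [11, 12, 16, 2, 8]
Insert 2: shifted 3 elements -> [2, 11, 12, 16, 8]
Insert 8: shifted 3 elements -> [2, 8, 11, 12, 16]


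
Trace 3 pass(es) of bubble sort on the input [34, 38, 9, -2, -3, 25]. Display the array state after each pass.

After pass 1: [34, 9, -2, -3, 25, 38] (4 swaps)
After pass 2: [9, -2, -3, 25, 34, 38] (4 swaps)
After pass 3: [-2, -3, 9, 25, 34, 38] (2 swaps)
Total swaps: 10


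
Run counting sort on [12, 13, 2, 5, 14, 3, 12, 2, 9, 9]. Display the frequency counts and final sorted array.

Count array: [0, 0, 2, 1, 0, 1, 0, 0, 0, 2, 0, 0, 2, 1, 1]
(count[i] = number of elements equal to i)
Cumulative count: [0, 0, 2, 3, 3, 4, 4, 4, 4, 6, 6, 6, 8, 9, 10]
Sorted: [2, 2, 3, 5, 9, 9, 12, 12, 13, 14]


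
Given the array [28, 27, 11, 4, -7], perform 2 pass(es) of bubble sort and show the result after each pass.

After pass 1: [27, 11, 4, -7, 28] (4 swaps)
After pass 2: [11, 4, -7, 27, 28] (3 swaps)
Total swaps: 7


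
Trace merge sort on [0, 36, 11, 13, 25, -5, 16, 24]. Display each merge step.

Divide and conquer:
  Merge [0] + [36] -> [0, 36]
  Merge [11] + [13] -> [11, 13]
  Merge [0, 36] + [11, 13] -> [0, 11, 13, 36]
  Merge [25] + [-5] -> [-5, 25]
  Merge [16] + [24] -> [16, 24]
  Merge [-5, 25] + [16, 24] -> [-5, 16, 24, 25]
  Merge [0, 11, 13, 36] + [-5, 16, 24, 25] -> [-5, 0, 11, 13, 16, 24, 25, 36]


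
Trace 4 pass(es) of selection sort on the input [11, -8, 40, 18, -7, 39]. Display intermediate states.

Pass 1: Select minimum -8 at index 1, swap -> [-8, 11, 40, 18, -7, 39]
Pass 2: Select minimum -7 at index 4, swap -> [-8, -7, 40, 18, 11, 39]
Pass 3: Select minimum 11 at index 4, swap -> [-8, -7, 11, 18, 40, 39]
Pass 4: Select minimum 18 at index 3, swap -> [-8, -7, 11, 18, 40, 39]


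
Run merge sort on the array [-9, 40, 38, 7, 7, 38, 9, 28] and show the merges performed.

Divide and conquer:
  Merge [-9] + [40] -> [-9, 40]
  Merge [38] + [7] -> [7, 38]
  Merge [-9, 40] + [7, 38] -> [-9, 7, 38, 40]
  Merge [7] + [38] -> [7, 38]
  Merge [9] + [28] -> [9, 28]
  Merge [7, 38] + [9, 28] -> [7, 9, 28, 38]
  Merge [-9, 7, 38, 40] + [7, 9, 28, 38] -> [-9, 7, 7, 9, 28, 38, 38, 40]


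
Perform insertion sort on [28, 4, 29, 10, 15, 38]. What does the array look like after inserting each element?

First element 28 is already 'sorted'
Insert 4: shifted 1 elements -> [4, 28, 29, 10, 15, 38]
Insert 29: shifted 0 elements -> [4, 28, 29, 10, 15, 38]
Insert 10: shifted 2 elements -> [4, 10, 28, 29, 15, 38]
Insert 15: shifted 2 elements -> [4, 10, 15, 28, 29, 38]
Insert 38: shifted 0 elements -> [4, 10, 15, 28, 29, 38]


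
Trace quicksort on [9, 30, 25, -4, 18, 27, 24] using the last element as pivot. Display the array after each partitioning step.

Partition 1: pivot=24 at index 3 -> [9, -4, 18, 24, 25, 27, 30]
Partition 2: pivot=18 at index 2 -> [9, -4, 18, 24, 25, 27, 30]
Partition 3: pivot=-4 at index 0 -> [-4, 9, 18, 24, 25, 27, 30]
Partition 4: pivot=30 at index 6 -> [-4, 9, 18, 24, 25, 27, 30]
Partition 5: pivot=27 at index 5 -> [-4, 9, 18, 24, 25, 27, 30]


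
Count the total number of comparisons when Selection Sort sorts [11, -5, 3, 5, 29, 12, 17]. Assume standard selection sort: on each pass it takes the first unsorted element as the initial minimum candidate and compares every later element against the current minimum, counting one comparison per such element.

Pass 1: scan indices 1..6 for the minimum = 6 comparison(s); min is -5, place at index 0 -> [-5, 11, 3, 5, 29, 12, 17]
Pass 2: scan indices 2..6 for the minimum = 5 comparison(s); min is 3, place at index 1 -> [-5, 3, 11, 5, 29, 12, 17]
Pass 3: scan indices 3..6 for the minimum = 4 comparison(s); min is 5, place at index 2 -> [-5, 3, 5, 11, 29, 12, 17]
Pass 4: scan indices 4..6 for the minimum = 3 comparison(s); min is 11, place at index 3 -> [-5, 3, 5, 11, 29, 12, 17]
Pass 5: scan indices 5..6 for the minimum = 2 comparison(s); min is 12, place at index 4 -> [-5, 3, 5, 11, 12, 29, 17]
Pass 6: scan indices 6..6 for the minimum = 1 comparison(s); min is 17, place at index 5 -> [-5, 3, 5, 11, 12, 17, 29]
Selection sort always scans the whole unsorted suffix, so the count is (n-1) + (n-2) + ... + 1 = n(n-1)/2 = 7*6/2 = 21 regardless of the input order.
Total comparisons: 6 + 5 + 4 + 3 + 2 + 1 = 21


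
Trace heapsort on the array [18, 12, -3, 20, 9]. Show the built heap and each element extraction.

Build heap: [20, 18, -3, 12, 9]
Extract 20: [18, 12, -3, 9, 20]
Extract 18: [12, 9, -3, 18, 20]
Extract 12: [9, -3, 12, 18, 20]
Extract 9: [-3, 9, 12, 18, 20]


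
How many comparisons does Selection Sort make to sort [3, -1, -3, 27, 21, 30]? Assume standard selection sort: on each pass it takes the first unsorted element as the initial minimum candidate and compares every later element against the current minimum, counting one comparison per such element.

Pass 1: scan indices 1..5 for the minimum = 5 comparison(s); min is -3, place at index 0 -> [-3, -1, 3, 27, 21, 30]
Pass 2: scan indices 2..5 for the minimum = 4 comparison(s); min is -1, place at index 1 -> [-3, -1, 3, 27, 21, 30]
Pass 3: scan indices 3..5 for the minimum = 3 comparison(s); min is 3, place at index 2 -> [-3, -1, 3, 27, 21, 30]
Pass 4: scan indices 4..5 for the minimum = 2 comparison(s); min is 21, place at index 3 -> [-3, -1, 3, 21, 27, 30]
Pass 5: scan indices 5..5 for the minimum = 1 comparison(s); min is 27, place at index 4 -> [-3, -1, 3, 21, 27, 30]
Selection sort always scans the whole unsorted suffix, so the count is (n-1) + (n-2) + ... + 1 = n(n-1)/2 = 6*5/2 = 15 regardless of the input order.
Total comparisons: 5 + 4 + 3 + 2 + 1 = 15


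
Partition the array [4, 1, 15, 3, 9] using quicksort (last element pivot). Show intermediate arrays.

Partition 1: pivot=9 at index 3 -> [4, 1, 3, 9, 15]
Partition 2: pivot=3 at index 1 -> [1, 3, 4, 9, 15]


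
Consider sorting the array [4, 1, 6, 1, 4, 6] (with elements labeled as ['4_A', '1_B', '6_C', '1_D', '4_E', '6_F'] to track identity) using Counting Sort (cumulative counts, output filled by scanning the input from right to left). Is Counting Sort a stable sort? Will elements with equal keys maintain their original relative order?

Trace Counting Sort on the labeled array (the key is the number; the letter only tracks identity):
  Counts for values 0..6: [0, 2, 0, 0, 2, 0, 2]
  Cumulative counts: [0, 2, 2, 2, 4, 4, 6]
  Scan right to left: place 6_F at output index 5
  Scan right to left: place 4_E at output index 3
  Scan right to left: place 1_D at output index 1
  Scan right to left: place 6_C at output index 4
  Scan right to left: place 1_B at output index 0
  Scan right to left: place 4_A at output index 2
  Output: [1_B, 1_D, 4_A, 4_E, 6_C, 6_F]
Equal keys:
  value 1: originally 1_B, 1_D; after sorting 1_B, 1_D -> order preserved
  value 4: originally 4_A, 4_E; after sorting 4_A, 4_E -> order preserved
  value 6: originally 6_C, 6_F; after sorting 6_C, 6_F -> order preserved
All equal keys kept their original relative order. Counting Sort is stable: scanning the input right to left with decreasing cumulative counts places later duplicates at later output positions.
Answer: Stable


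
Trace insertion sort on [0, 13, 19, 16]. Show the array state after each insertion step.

First element 0 is already 'sorted'
Insert 13: shifted 0 elements -> [0, 13, 19, 16]
Insert 19: shifted 0 elements -> [0, 13, 19, 16]
Insert 16: shifted 1 elements -> [0, 13, 16, 19]


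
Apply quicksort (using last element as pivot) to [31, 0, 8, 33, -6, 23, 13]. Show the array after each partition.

Partition 1: pivot=13 at index 3 -> [0, 8, -6, 13, 31, 23, 33]
Partition 2: pivot=-6 at index 0 -> [-6, 8, 0, 13, 31, 23, 33]
Partition 3: pivot=0 at index 1 -> [-6, 0, 8, 13, 31, 23, 33]
Partition 4: pivot=33 at index 6 -> [-6, 0, 8, 13, 31, 23, 33]
Partition 5: pivot=23 at index 4 -> [-6, 0, 8, 13, 23, 31, 33]


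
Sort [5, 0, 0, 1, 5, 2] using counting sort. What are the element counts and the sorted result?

Count array: [2, 1, 1, 0, 0, 2]
(count[i] = number of elements equal to i)
Cumulative count: [2, 3, 4, 4, 4, 6]
Sorted: [0, 0, 1, 2, 5, 5]


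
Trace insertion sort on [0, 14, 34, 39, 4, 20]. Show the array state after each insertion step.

First element 0 is already 'sorted'
Insert 14: shifted 0 elements -> [0, 14, 34, 39, 4, 20]
Insert 34: shifted 0 elements -> [0, 14, 34, 39, 4, 20]
Insert 39: shifted 0 elements -> [0, 14, 34, 39, 4, 20]
Insert 4: shifted 3 elements -> [0, 4, 14, 34, 39, 20]
Insert 20: shifted 2 elements -> [0, 4, 14, 20, 34, 39]


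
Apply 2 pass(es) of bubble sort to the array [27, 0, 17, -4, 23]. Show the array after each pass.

After pass 1: [0, 17, -4, 23, 27] (4 swaps)
After pass 2: [0, -4, 17, 23, 27] (1 swaps)
Total swaps: 5


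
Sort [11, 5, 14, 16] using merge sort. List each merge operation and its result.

Divide and conquer:
  Merge [11] + [5] -> [5, 11]
  Merge [14] + [16] -> [14, 16]
  Merge [5, 11] + [14, 16] -> [5, 11, 14, 16]


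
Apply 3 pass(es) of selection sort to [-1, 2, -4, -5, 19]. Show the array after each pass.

Pass 1: Select minimum -5 at index 3, swap -> [-5, 2, -4, -1, 19]
Pass 2: Select minimum -4 at index 2, swap -> [-5, -4, 2, -1, 19]
Pass 3: Select minimum -1 at index 3, swap -> [-5, -4, -1, 2, 19]


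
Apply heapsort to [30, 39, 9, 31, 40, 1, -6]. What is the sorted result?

Build heap: [40, 39, 9, 31, 30, 1, -6]
Extract 40: [39, 31, 9, -6, 30, 1, 40]
Extract 39: [31, 30, 9, -6, 1, 39, 40]
Extract 31: [30, 1, 9, -6, 31, 39, 40]
Extract 30: [9, 1, -6, 30, 31, 39, 40]
Extract 9: [1, -6, 9, 30, 31, 39, 40]
Extract 1: [-6, 1, 9, 30, 31, 39, 40]


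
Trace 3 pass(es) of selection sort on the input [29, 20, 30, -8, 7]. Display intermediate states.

Pass 1: Select minimum -8 at index 3, swap -> [-8, 20, 30, 29, 7]
Pass 2: Select minimum 7 at index 4, swap -> [-8, 7, 30, 29, 20]
Pass 3: Select minimum 20 at index 4, swap -> [-8, 7, 20, 29, 30]


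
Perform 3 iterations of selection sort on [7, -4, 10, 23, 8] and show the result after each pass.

Pass 1: Select minimum -4 at index 1, swap -> [-4, 7, 10, 23, 8]
Pass 2: Select minimum 7 at index 1, swap -> [-4, 7, 10, 23, 8]
Pass 3: Select minimum 8 at index 4, swap -> [-4, 7, 8, 23, 10]


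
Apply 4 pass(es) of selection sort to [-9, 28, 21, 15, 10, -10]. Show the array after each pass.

Pass 1: Select minimum -10 at index 5, swap -> [-10, 28, 21, 15, 10, -9]
Pass 2: Select minimum -9 at index 5, swap -> [-10, -9, 21, 15, 10, 28]
Pass 3: Select minimum 10 at index 4, swap -> [-10, -9, 10, 15, 21, 28]
Pass 4: Select minimum 15 at index 3, swap -> [-10, -9, 10, 15, 21, 28]


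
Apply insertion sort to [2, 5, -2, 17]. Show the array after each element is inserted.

First element 2 is already 'sorted'
Insert 5: shifted 0 elements -> [2, 5, -2, 17]
Insert -2: shifted 2 elements -> [-2, 2, 5, 17]
Insert 17: shifted 0 elements -> [-2, 2, 5, 17]


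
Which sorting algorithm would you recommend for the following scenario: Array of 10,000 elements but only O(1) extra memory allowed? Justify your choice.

Best choice: Heapsort
Reason: Heapsort rearranges the array in place using O(1) auxiliary space and still guarantees O(n log n) time; quicksort partitions in place but needs Theta(log n) stack space for recursion (O(n) in the worst case), and mergesort requires O(n) auxiliary space


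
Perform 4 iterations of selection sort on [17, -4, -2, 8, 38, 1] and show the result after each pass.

Pass 1: Select minimum -4 at index 1, swap -> [-4, 17, -2, 8, 38, 1]
Pass 2: Select minimum -2 at index 2, swap -> [-4, -2, 17, 8, 38, 1]
Pass 3: Select minimum 1 at index 5, swap -> [-4, -2, 1, 8, 38, 17]
Pass 4: Select minimum 8 at index 3, swap -> [-4, -2, 1, 8, 38, 17]


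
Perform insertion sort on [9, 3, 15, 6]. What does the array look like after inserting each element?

First element 9 is already 'sorted'
Insert 3: shifted 1 elements -> [3, 9, 15, 6]
Insert 15: shifted 0 elements -> [3, 9, 15, 6]
Insert 6: shifted 2 elements -> [3, 6, 9, 15]


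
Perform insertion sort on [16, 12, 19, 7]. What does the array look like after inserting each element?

First element 16 is already 'sorted'
Insert 12: shifted 1 elements -> [12, 16, 19, 7]
Insert 19: shifted 0 elements -> [12, 16, 19, 7]
Insert 7: shifted 3 elements -> [7, 12, 16, 19]


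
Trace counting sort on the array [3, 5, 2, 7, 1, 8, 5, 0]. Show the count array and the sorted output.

Count array: [1, 1, 1, 1, 0, 2, 0, 1, 1]
(count[i] = number of elements equal to i)
Cumulative count: [1, 2, 3, 4, 4, 6, 6, 7, 8]
Sorted: [0, 1, 2, 3, 5, 5, 7, 8]


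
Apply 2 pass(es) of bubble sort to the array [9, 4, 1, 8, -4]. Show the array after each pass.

After pass 1: [4, 1, 8, -4, 9] (4 swaps)
After pass 2: [1, 4, -4, 8, 9] (2 swaps)
Total swaps: 6


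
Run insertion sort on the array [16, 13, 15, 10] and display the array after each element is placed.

First element 16 is already 'sorted'
Insert 13: shifted 1 elements -> [13, 16, 15, 10]
Insert 15: shifted 1 elements -> [13, 15, 16, 10]
Insert 10: shifted 3 elements -> [10, 13, 15, 16]


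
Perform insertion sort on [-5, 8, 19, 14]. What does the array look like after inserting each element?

First element -5 is already 'sorted'
Insert 8: shifted 0 elements -> [-5, 8, 19, 14]
Insert 19: shifted 0 elements -> [-5, 8, 19, 14]
Insert 14: shifted 1 elements -> [-5, 8, 14, 19]


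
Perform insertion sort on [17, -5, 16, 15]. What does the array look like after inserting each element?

First element 17 is already 'sorted'
Insert -5: shifted 1 elements -> [-5, 17, 16, 15]
Insert 16: shifted 1 elements -> [-5, 16, 17, 15]
Insert 15: shifted 2 elements -> [-5, 15, 16, 17]


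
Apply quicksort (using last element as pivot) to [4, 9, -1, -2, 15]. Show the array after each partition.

Partition 1: pivot=15 at index 4 -> [4, 9, -1, -2, 15]
Partition 2: pivot=-2 at index 0 -> [-2, 9, -1, 4, 15]
Partition 3: pivot=4 at index 2 -> [-2, -1, 4, 9, 15]


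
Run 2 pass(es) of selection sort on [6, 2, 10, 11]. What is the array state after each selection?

Pass 1: Select minimum 2 at index 1, swap -> [2, 6, 10, 11]
Pass 2: Select minimum 6 at index 1, swap -> [2, 6, 10, 11]


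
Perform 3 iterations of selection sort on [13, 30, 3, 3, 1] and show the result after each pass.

Pass 1: Select minimum 1 at index 4, swap -> [1, 30, 3, 3, 13]
Pass 2: Select minimum 3 at index 2, swap -> [1, 3, 30, 3, 13]
Pass 3: Select minimum 3 at index 3, swap -> [1, 3, 3, 30, 13]


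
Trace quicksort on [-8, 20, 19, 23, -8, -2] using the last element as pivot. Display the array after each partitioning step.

Partition 1: pivot=-2 at index 2 -> [-8, -8, -2, 23, 20, 19]
Partition 2: pivot=-8 at index 1 -> [-8, -8, -2, 23, 20, 19]
Partition 3: pivot=19 at index 3 -> [-8, -8, -2, 19, 20, 23]
Partition 4: pivot=23 at index 5 -> [-8, -8, -2, 19, 20, 23]


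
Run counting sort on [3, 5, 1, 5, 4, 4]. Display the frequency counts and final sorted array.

Count array: [0, 1, 0, 1, 2, 2]
(count[i] = number of elements equal to i)
Cumulative count: [0, 1, 1, 2, 4, 6]
Sorted: [1, 3, 4, 4, 5, 5]


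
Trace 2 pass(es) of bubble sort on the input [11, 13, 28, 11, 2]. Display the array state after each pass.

After pass 1: [11, 13, 11, 2, 28] (2 swaps)
After pass 2: [11, 11, 2, 13, 28] (2 swaps)
Total swaps: 4


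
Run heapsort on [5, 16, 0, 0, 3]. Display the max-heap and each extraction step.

Build heap: [16, 5, 0, 0, 3]
Extract 16: [5, 3, 0, 0, 16]
Extract 5: [3, 0, 0, 5, 16]
Extract 3: [0, 0, 3, 5, 16]
Extract 0: [0, 0, 3, 5, 16]


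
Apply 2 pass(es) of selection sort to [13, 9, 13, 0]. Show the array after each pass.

Pass 1: Select minimum 0 at index 3, swap -> [0, 9, 13, 13]
Pass 2: Select minimum 9 at index 1, swap -> [0, 9, 13, 13]


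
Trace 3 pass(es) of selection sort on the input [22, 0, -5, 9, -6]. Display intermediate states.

Pass 1: Select minimum -6 at index 4, swap -> [-6, 0, -5, 9, 22]
Pass 2: Select minimum -5 at index 2, swap -> [-6, -5, 0, 9, 22]
Pass 3: Select minimum 0 at index 2, swap -> [-6, -5, 0, 9, 22]


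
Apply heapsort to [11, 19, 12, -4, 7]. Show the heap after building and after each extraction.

Build heap: [19, 11, 12, -4, 7]
Extract 19: [12, 11, 7, -4, 19]
Extract 12: [11, -4, 7, 12, 19]
Extract 11: [7, -4, 11, 12, 19]
Extract 7: [-4, 7, 11, 12, 19]


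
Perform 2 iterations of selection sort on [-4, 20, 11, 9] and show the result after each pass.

Pass 1: Select minimum -4 at index 0, swap -> [-4, 20, 11, 9]
Pass 2: Select minimum 9 at index 3, swap -> [-4, 9, 11, 20]


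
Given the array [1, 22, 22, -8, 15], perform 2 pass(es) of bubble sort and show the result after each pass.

After pass 1: [1, 22, -8, 15, 22] (2 swaps)
After pass 2: [1, -8, 15, 22, 22] (2 swaps)
Total swaps: 4


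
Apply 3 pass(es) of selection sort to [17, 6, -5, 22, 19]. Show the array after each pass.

Pass 1: Select minimum -5 at index 2, swap -> [-5, 6, 17, 22, 19]
Pass 2: Select minimum 6 at index 1, swap -> [-5, 6, 17, 22, 19]
Pass 3: Select minimum 17 at index 2, swap -> [-5, 6, 17, 22, 19]


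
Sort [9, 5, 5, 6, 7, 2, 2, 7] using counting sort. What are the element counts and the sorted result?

Count array: [0, 0, 2, 0, 0, 2, 1, 2, 0, 1]
(count[i] = number of elements equal to i)
Cumulative count: [0, 0, 2, 2, 2, 4, 5, 7, 7, 8]
Sorted: [2, 2, 5, 5, 6, 7, 7, 9]


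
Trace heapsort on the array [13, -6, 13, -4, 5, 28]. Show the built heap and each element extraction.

Build heap: [28, 5, 13, -4, -6, 13]
Extract 28: [13, 5, 13, -4, -6, 28]
Extract 13: [13, 5, -6, -4, 13, 28]
Extract 13: [5, -4, -6, 13, 13, 28]
Extract 5: [-4, -6, 5, 13, 13, 28]
Extract -4: [-6, -4, 5, 13, 13, 28]


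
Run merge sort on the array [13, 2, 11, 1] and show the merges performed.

Divide and conquer:
  Merge [13] + [2] -> [2, 13]
  Merge [11] + [1] -> [1, 11]
  Merge [2, 13] + [1, 11] -> [1, 2, 11, 13]


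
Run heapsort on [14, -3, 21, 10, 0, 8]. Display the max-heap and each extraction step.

Build heap: [21, 10, 14, -3, 0, 8]
Extract 21: [14, 10, 8, -3, 0, 21]
Extract 14: [10, 0, 8, -3, 14, 21]
Extract 10: [8, 0, -3, 10, 14, 21]
Extract 8: [0, -3, 8, 10, 14, 21]
Extract 0: [-3, 0, 8, 10, 14, 21]


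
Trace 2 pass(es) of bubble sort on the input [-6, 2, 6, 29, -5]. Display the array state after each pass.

After pass 1: [-6, 2, 6, -5, 29] (1 swaps)
After pass 2: [-6, 2, -5, 6, 29] (1 swaps)
Total swaps: 2


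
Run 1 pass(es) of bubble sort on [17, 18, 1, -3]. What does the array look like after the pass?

After pass 1: [17, 1, -3, 18] (2 swaps)
Total swaps: 2


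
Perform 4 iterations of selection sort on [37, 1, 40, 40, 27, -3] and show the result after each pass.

Pass 1: Select minimum -3 at index 5, swap -> [-3, 1, 40, 40, 27, 37]
Pass 2: Select minimum 1 at index 1, swap -> [-3, 1, 40, 40, 27, 37]
Pass 3: Select minimum 27 at index 4, swap -> [-3, 1, 27, 40, 40, 37]
Pass 4: Select minimum 37 at index 5, swap -> [-3, 1, 27, 37, 40, 40]


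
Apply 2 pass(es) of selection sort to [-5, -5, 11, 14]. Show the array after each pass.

Pass 1: Select minimum -5 at index 0, swap -> [-5, -5, 11, 14]
Pass 2: Select minimum -5 at index 1, swap -> [-5, -5, 11, 14]


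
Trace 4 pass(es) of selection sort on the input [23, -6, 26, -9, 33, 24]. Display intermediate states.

Pass 1: Select minimum -9 at index 3, swap -> [-9, -6, 26, 23, 33, 24]
Pass 2: Select minimum -6 at index 1, swap -> [-9, -6, 26, 23, 33, 24]
Pass 3: Select minimum 23 at index 3, swap -> [-9, -6, 23, 26, 33, 24]
Pass 4: Select minimum 24 at index 5, swap -> [-9, -6, 23, 24, 33, 26]


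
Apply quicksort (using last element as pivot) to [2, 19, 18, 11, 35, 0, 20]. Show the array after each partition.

Partition 1: pivot=20 at index 5 -> [2, 19, 18, 11, 0, 20, 35]
Partition 2: pivot=0 at index 0 -> [0, 19, 18, 11, 2, 20, 35]
Partition 3: pivot=2 at index 1 -> [0, 2, 18, 11, 19, 20, 35]
Partition 4: pivot=19 at index 4 -> [0, 2, 18, 11, 19, 20, 35]
Partition 5: pivot=11 at index 2 -> [0, 2, 11, 18, 19, 20, 35]


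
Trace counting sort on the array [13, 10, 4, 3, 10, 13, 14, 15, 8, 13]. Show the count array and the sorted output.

Count array: [0, 0, 0, 1, 1, 0, 0, 0, 1, 0, 2, 0, 0, 3, 1, 1]
(count[i] = number of elements equal to i)
Cumulative count: [0, 0, 0, 1, 2, 2, 2, 2, 3, 3, 5, 5, 5, 8, 9, 10]
Sorted: [3, 4, 8, 10, 10, 13, 13, 13, 14, 15]


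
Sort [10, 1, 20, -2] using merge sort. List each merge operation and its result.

Divide and conquer:
  Merge [10] + [1] -> [1, 10]
  Merge [20] + [-2] -> [-2, 20]
  Merge [1, 10] + [-2, 20] -> [-2, 1, 10, 20]


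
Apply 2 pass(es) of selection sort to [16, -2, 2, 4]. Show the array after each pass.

Pass 1: Select minimum -2 at index 1, swap -> [-2, 16, 2, 4]
Pass 2: Select minimum 2 at index 2, swap -> [-2, 2, 16, 4]


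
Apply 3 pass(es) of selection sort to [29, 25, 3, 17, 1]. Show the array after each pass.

Pass 1: Select minimum 1 at index 4, swap -> [1, 25, 3, 17, 29]
Pass 2: Select minimum 3 at index 2, swap -> [1, 3, 25, 17, 29]
Pass 3: Select minimum 17 at index 3, swap -> [1, 3, 17, 25, 29]


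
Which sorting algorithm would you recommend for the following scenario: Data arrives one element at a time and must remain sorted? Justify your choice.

Best choice: Insertion sort
Reason: Insertion sort naturally handles online/streaming input by inserting each new element into sorted position
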